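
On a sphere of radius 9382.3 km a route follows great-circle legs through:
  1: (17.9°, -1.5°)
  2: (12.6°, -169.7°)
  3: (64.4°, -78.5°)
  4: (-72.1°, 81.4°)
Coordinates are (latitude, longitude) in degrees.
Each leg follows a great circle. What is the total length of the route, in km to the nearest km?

64831 km

Leg 1→2: central angle 2.5718 rad, distance 24129.2 km.
Leg 2→3: central angle 1.3818 rad, distance 12964.2 km.
Leg 3→4: central angle 2.9564 rad, distance 27737.5 km.
Total: 24129.2 + 12964.2 + 27737.5 ≈ 64831 km.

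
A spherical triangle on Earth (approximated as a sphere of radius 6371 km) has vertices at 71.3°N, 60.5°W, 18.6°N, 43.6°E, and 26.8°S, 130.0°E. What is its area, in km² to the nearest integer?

Side lengths (central angles): a = 1.6616, b = 2.3581, c = 1.3407 rad; semiperimeter s = 2.6802.
By l'Huilier's theorem, tan(E/4) = √[tan(s/2) tan((s−a)/2) tan((s−b)/2) tan((s−c)/2)], giving spherical excess E = 2.0207 rad.
Area = E·R² = 2.0207 × (6371)² ≈ 82018567 km².

82018567 km²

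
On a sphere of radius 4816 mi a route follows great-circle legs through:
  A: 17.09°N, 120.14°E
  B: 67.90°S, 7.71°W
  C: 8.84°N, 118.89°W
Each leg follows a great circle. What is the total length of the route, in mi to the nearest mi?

18963 mi

Leg A→B: central angle 2.0863 rad, distance 10047.4 mi.
Leg B→C: central angle 1.8512 rad, distance 8915.2 mi.
Total: 10047.4 + 8915.2 ≈ 18963 mi.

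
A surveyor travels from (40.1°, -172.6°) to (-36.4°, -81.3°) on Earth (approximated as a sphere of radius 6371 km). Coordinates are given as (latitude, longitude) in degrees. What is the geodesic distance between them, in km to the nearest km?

12603 km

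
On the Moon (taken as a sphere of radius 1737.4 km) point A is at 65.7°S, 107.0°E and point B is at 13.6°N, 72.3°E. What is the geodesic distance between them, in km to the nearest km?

With latitudes φ₁ = -65.700°, φ₂ = 13.600° and longitude difference Δλ = -34.700°:
Haversine: a = sin²(Δφ/2) + cos φ₁ cos φ₂ sin²(Δλ/2) = 0.4072 + (0.4115)(0.9720)(0.0889) = 0.44274.
Central angle c = 2·arcsin(√a) = 1.45602 rad.
Distance = R·c = 1737.4 × 1.4560 ≈ 2530 km.

2530 km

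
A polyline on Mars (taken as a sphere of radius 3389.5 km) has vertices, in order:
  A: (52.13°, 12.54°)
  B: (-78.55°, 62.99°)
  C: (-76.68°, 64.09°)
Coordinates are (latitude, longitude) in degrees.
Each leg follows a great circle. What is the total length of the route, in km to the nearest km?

Leg A→B: central angle 2.3407 rad, distance 7934.0 km.
Leg B→C: central angle 0.0329 rad, distance 111.5 km.
Total: 7934.0 + 111.5 ≈ 8045 km.

8045 km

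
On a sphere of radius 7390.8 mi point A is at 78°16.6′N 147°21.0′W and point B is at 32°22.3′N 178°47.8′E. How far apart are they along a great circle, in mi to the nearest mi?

In radians: φ₁ = 1.3662, φ₂ = 0.5650, Δλ = -33.853° = -0.5909 rad.
cos c = sin φ₁ sin φ₂ + cos φ₁ cos φ₂ cos Δλ = (0.9791)(0.5354) + (0.2032)(0.8446)(0.8305) = 0.66676,
so c = arccos(0.66676) = 0.84095 rad.
Distance = R·c = 7390.8 × 0.8409 ≈ 6215 mi.

6215 mi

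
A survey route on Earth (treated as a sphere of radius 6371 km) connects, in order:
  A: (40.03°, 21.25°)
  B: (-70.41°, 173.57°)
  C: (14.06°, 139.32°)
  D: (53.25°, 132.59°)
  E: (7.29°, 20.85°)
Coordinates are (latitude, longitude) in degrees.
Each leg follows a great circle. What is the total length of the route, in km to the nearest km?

41196 km

Leg A→B: central angle 2.5559 rad, distance 16283.4 km.
Leg B→C: central angle 1.5308 rad, distance 9752.8 km.
Leg C→D: central angle 0.6903 rad, distance 4397.9 km.
Leg D→E: central angle 1.6892 rad, distance 10762.1 km.
Total: 16283.4 + 9752.8 + 4397.9 + 10762.1 ≈ 41196 km.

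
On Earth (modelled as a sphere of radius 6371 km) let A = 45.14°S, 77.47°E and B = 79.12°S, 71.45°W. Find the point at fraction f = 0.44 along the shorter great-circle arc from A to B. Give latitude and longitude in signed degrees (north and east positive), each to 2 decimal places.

Central angle δ = 0.9495 rad. Interpolating on the sphere with fraction f = 0.44:
P = [sin((1−f)δ)·A + sin(fδ)·B] / sin δ = 0.6235·A + 0.4990·B in Cartesian coordinates,
giving P = (0.1254, 0.3401, -0.9320), i.e. latitude -68.75°, longitude 69.76°.

-68.75°, 69.76°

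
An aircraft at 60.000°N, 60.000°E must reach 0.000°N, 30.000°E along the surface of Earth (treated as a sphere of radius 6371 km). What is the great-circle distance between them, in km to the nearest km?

7154 km

In radians: φ₁ = 1.0472, φ₂ = 0.0000, Δλ = -30.000° = -0.5236 rad.
cos c = sin φ₁ sin φ₂ + cos φ₁ cos φ₂ cos Δλ = (0.8660)(0.0000) + (0.5000)(1.0000)(0.8660) = 0.43301,
so c = arccos(0.43301) = 1.12296 rad.
Distance = R·c = 6371 × 1.1230 ≈ 7154 km.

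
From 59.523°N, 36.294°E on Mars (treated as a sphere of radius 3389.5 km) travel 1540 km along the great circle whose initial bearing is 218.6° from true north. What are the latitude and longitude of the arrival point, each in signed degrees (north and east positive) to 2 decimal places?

Angular distance δ = d/R = 1540/3389.5 = 0.45434 rad; initial bearing θ = 3.8153 rad.
sin φ₂ = sin φ₁ cos δ + cos φ₁ sin δ cos θ = (0.8618)(0.8985) + (0.5072)(0.4389)(-0.7815) = 0.6004, so φ₂ = 36.90°.
Δλ = atan2(sin θ sin δ cos φ₁, cos δ − sin φ₁ sin φ₂) = atan2(-0.1389, 0.3811) = -20.023°.
λ₂ = 36.294° − 20.023° = 16.27°.

36.90°, 16.27°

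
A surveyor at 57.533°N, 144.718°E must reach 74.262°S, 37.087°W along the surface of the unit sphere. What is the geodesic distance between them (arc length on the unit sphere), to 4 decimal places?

With latitudes φ₁ = 57.533°, φ₂ = -74.262° and longitude difference Δλ = 178.195°:
Haversine: a = sin²(Δφ/2) + cos φ₁ cos φ₂ sin²(Δλ/2) = 0.8332 + (0.5368)(0.2712)(0.9998) = 0.97880.
Central angle c = 2·arcsin(√a) = 2.84937 rad.
On the unit sphere the arc length equals the central angle: 2.8494.

2.8494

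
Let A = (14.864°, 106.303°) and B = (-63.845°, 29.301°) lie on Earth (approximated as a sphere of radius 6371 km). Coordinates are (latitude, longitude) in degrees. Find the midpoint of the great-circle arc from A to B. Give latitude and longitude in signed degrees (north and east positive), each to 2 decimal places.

-29.16°, 84.35°

Central angle δ = 1.7056 rad. Interpolating on the sphere with fraction f = 0.5:
P = [sin((1−f)δ)·A + sin(fδ)·B] / sin δ = 0.7600·A + 0.7600·B in Cartesian coordinates,
giving P = (0.0859, 0.8690, -0.4872), i.e. latitude -29.16°, longitude 84.35°.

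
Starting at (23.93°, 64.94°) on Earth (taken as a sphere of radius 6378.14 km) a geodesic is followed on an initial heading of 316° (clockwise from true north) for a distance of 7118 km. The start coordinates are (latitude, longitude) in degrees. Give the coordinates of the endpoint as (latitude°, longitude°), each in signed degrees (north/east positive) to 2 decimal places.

Angular distance δ = d/R = 7118/6378.14 = 1.11600 rad; initial bearing θ = 5.5152 rad.
sin φ₂ = sin φ₁ cos δ + cos φ₁ sin δ cos θ = (0.4056)(0.4393) + (0.9140)(0.8984)(0.7193) = 0.7689, so φ₂ = 50.25°.
Δλ = atan2(sin θ sin δ cos φ₁, cos δ − sin φ₁ sin φ₂) = atan2(-0.5704, 0.1274) = -77.408°.
λ₂ = 64.940° − 77.408° = -12.47°.

50.25°, -12.47°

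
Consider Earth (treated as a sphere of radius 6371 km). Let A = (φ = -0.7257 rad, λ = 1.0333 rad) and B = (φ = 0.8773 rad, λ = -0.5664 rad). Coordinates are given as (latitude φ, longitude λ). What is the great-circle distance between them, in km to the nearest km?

In radians: φ₁ = -0.7257, φ₂ = 0.8773, Δλ = -91.656° = -1.5997 rad.
Haversine: a = sin²(Δφ/2) + cos φ₁ cos φ₂ sin²(Δλ/2) = 0.5161 + (0.7480)(0.6392)(0.5144) = 0.76209.
Central angle c = 2·arcsin(√a) = 2.12255 rad.
Distance = R·c = 6371 × 2.1226 ≈ 13523 km.

13523 km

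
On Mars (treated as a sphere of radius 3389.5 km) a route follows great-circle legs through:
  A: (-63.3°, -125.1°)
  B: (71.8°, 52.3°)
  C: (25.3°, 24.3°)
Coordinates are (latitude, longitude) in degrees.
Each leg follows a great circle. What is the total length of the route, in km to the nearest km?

13044 km

Leg A→B: central angle 2.9923 rad, distance 10142.3 km.
Leg B→C: central angle 0.8562 rad, distance 2902.1 km.
Total: 10142.3 + 2902.1 ≈ 13044 km.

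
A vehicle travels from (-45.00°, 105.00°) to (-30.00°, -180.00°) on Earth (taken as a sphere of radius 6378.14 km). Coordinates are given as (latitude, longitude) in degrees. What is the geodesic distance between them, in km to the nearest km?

With latitudes φ₁ = -45.000°, φ₂ = -30.000° and longitude difference Δλ = 75.000°:
Haversine: a = sin²(Δφ/2) + cos φ₁ cos φ₂ sin²(Δλ/2) = 0.0170 + (0.7071)(0.8660)(0.3706) = 0.24398.
Central angle c = 2·arcsin(√a) = 1.03323 rad.
Distance = R·c = 6378.14 × 1.0332 ≈ 6590 km.

6590 km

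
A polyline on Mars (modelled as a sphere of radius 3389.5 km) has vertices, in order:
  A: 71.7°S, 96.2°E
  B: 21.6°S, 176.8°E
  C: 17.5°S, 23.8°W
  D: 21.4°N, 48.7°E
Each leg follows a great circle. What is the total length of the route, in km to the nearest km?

16774 km

Leg A→B: central angle 1.1623 rad, distance 3939.8 km.
Leg B→C: central angle 2.3737 rad, distance 8045.5 km.
Leg C→D: central angle 1.4128 rad, distance 4788.8 km.
Total: 3939.8 + 8045.5 + 4788.8 ≈ 16774 km.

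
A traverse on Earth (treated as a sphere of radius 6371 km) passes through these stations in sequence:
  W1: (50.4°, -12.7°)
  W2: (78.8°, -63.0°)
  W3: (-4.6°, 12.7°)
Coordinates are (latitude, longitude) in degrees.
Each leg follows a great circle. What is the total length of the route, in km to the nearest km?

13917 km

Leg W1→W2: central angle 0.5828 rad, distance 3713.0 km.
Leg W2→W3: central angle 1.6017 rad, distance 10204.1 km.
Total: 3713.0 + 10204.1 ≈ 13917 km.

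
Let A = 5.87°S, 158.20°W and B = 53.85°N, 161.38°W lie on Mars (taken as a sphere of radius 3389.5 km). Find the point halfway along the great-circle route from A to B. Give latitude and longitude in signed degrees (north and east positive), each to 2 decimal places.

Central angle δ = 1.0434 rad. Interpolating on the sphere with fraction f = 0.5:
P = [sin((1−f)δ)·A + sin(fδ)·B] / sin δ = 0.5767·A + 0.5767·B in Cartesian coordinates,
giving P = (-0.8551, -0.3217, 0.4067), i.e. latitude 24.00°, longitude -159.38°.

24.00°, -159.38°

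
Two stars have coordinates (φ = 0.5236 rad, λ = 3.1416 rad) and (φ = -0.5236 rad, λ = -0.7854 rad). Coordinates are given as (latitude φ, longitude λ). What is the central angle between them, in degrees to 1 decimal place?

In radians: φ₁ = 0.5236, φ₂ = -0.5236, Δλ = 134.999° = 2.3562 rad.
cos c = sin φ₁ sin φ₂ + cos φ₁ cos φ₂ cos Δλ = (0.5000)(-0.5000) + (0.8660)(0.8660)(-0.7071) = -0.78033,
so c = arccos(-0.78033) = 2.46598 rad.
So the angular separation is 141.3°.

141.3°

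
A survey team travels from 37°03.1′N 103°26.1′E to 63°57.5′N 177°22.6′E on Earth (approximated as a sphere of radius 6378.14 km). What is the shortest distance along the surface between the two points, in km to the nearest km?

With latitudes φ₁ = 37.052°, φ₂ = 63.958° and longitude difference Δλ = 73.942°:
Haversine: a = sin²(Δφ/2) + cos φ₁ cos φ₂ sin²(Δλ/2) = 0.0541 + (0.7981)(0.4390)(0.3617) = 0.18086.
Central angle c = 2·arcsin(√a) = 0.87853 rad.
Distance = R·c = 6378.14 × 0.8785 ≈ 5603 km.

5603 km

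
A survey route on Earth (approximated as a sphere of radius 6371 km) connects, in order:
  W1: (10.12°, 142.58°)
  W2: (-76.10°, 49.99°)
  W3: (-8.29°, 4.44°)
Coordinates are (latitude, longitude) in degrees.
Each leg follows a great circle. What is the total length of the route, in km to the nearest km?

Leg W1→W2: central angle 1.7531 rad, distance 11168.7 km.
Leg W2→W3: central angle 1.2594 rad, distance 8023.3 km.
Total: 11168.7 + 8023.3 ≈ 19192 km.

19192 km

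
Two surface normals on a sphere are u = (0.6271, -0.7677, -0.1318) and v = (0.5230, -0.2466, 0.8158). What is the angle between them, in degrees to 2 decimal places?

65.81°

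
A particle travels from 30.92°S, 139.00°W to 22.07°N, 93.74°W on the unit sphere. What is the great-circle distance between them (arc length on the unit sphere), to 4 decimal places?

1.1955

With latitudes φ₁ = -30.920°, φ₂ = 22.070° and longitude difference Δλ = 45.260°:
cos c = sin φ₁ sin φ₂ + cos φ₁ cos φ₂ cos Δλ = (-0.5138)(0.3757) + (0.8579)(0.9267)(0.7039) = 0.36654,
so c = arccos(0.36654) = 1.19551 rad.
On the unit sphere the arc length equals the central angle: 1.1955.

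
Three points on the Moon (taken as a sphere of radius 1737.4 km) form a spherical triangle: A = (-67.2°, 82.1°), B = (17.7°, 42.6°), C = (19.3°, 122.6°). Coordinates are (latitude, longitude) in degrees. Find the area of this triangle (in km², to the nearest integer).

4008553 km²

Side lengths (central angles): a = 1.3113, b = 1.5974, c = 1.5662 rad; semiperimeter s = 2.2374.
By l'Huilier's theorem, tan(E/4) = √[tan(s/2) tan((s−a)/2) tan((s−b)/2) tan((s−c)/2)], giving spherical excess E = 1.3280 rad.
Area = E·R² = 1.3280 × (1737.4)² ≈ 4008553 km².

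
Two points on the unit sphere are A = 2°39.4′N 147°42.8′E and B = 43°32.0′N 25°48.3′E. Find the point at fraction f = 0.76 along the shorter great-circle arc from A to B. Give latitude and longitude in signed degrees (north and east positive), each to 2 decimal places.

48.91°, 63.78°

The central angle between A and B is δ = 1.9293 rad.
With f = 0.76, the slerp weights are sin((1−f)δ)/sin δ = 0.4770 and sin(fδ)/sin δ = 1.0621.
Weighted sum of the unit vectors: (0.4770)·(-0.8445,0.5336,0.0464) + (1.0621)·(0.6527,0.3156,0.6888) = (0.2904, 0.5897, 0.7536).
Converting back: φ = atan2(z, √(x²+y²)) = 48.91°, λ = atan2(y, x) = 63.78°.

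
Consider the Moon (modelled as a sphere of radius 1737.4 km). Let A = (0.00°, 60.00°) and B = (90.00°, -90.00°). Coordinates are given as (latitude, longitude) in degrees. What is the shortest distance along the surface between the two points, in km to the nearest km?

2729 km

In radians: φ₁ = 0.0000, φ₂ = 1.5708, Δλ = -150.000° = -2.6180 rad.
cos c = sin φ₁ sin φ₂ + cos φ₁ cos φ₂ cos Δλ = (0.0000)(1.0000) + (1.0000)(0.0000)(-0.8660) = 0.00000,
so c = arccos(0.00000) = 1.57080 rad.
Distance = R·c = 1737.4 × 1.5708 ≈ 2729 km.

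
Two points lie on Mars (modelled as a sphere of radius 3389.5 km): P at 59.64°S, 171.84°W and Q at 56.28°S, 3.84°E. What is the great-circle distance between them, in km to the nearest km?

Let φ₁ = -1.0409 rad, φ₂ = -0.9823 rad, and Δλ = 3.0662 rad.
Haversine: a = sin²(Δφ/2) + cos φ₁ cos φ₂ sin²(Δλ/2) = 0.0009 + (0.5054)(0.5551)(0.9986) = 0.28104.
Central angle c = 2·arcsin(√a) = 1.11752 rad.
Distance = R·c = 3389.5 × 1.1175 ≈ 3788 km.

3788 km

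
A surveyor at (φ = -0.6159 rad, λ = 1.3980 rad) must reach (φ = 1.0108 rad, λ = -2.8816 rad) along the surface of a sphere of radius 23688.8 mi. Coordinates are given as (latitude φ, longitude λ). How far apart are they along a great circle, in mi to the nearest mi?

54644 mi

With latitudes φ₁ = -35.288°, φ₂ = 57.915° and longitude difference Δλ = 114.797°:
cos c = sin φ₁ sin φ₂ + cos φ₁ cos φ₂ cos Δλ = (-0.5777)(0.8473) + (0.8163)(0.5312)(-0.4194) = -0.67130,
so c = arccos(-0.67130) = 2.30676 rad.
Distance = R·c = 23688.8 × 2.3068 ≈ 54644 mi.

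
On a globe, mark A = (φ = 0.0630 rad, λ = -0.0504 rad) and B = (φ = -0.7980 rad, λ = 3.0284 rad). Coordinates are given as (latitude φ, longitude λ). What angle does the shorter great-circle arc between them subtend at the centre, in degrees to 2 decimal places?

137.77°

With latitudes φ₁ = 3.610°, φ₂ = -45.722° and longitude difference Δλ = 176.402°:
Haversine: a = sin²(Δφ/2) + cos φ₁ cos φ₂ sin²(Δλ/2) = 0.1742 + (0.9980)(0.6981)(0.9990) = 0.87023.
Central angle c = 2·arcsin(√a) = 2.40455 rad.
So the angular separation is 137.77°.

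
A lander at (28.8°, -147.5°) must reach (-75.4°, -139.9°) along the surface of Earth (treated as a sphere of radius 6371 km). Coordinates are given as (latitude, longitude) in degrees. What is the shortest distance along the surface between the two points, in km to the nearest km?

11599 km

In radians: φ₁ = 0.5027, φ₂ = -1.3160, Δλ = 7.600° = 0.1326 rad.
Haversine: a = sin²(Δφ/2) + cos φ₁ cos φ₂ sin²(Δλ/2) = 0.6227 + (0.8763)(0.2521)(0.0044) = 0.62362.
Central angle c = 2·arcsin(√a) = 1.82064 rad.
Distance = R·c = 6371 × 1.8206 ≈ 11599 km.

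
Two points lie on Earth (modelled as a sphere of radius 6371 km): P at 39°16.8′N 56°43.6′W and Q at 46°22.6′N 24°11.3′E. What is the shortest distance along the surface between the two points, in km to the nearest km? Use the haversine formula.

With latitudes φ₁ = 39.280°, φ₂ = 46.377° and longitude difference Δλ = 80.915°:
Haversine: a = sin²(Δφ/2) + cos φ₁ cos φ₂ sin²(Δλ/2) = 0.0038 + (0.7741)(0.6899)(0.4211) = 0.22869.
Central angle c = 2·arcsin(√a) = 0.99723 rad.
Distance = R·c = 6371 × 0.9972 ≈ 6353 km.

6353 km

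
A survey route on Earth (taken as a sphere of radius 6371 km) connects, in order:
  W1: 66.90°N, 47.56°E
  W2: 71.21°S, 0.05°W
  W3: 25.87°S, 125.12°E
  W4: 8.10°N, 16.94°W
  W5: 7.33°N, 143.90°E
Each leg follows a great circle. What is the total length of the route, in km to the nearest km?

57020 km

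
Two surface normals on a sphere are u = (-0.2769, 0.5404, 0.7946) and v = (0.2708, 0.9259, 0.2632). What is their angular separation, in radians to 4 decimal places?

0.8834 rad

u·v = 0.6345; |u| = 1.0000, |v| = 0.9999.
cos θ = (u·v)/(|u||v|) = 0.6345, so θ = 0.8834 rad.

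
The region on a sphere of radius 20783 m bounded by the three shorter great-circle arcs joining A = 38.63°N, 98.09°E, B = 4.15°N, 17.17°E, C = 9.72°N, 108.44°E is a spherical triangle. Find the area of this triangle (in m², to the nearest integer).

198831968 m²

Side lengths (central angles): a = 1.5804, b = 0.5299, c = 1.4019 rad; semiperimeter s = 1.7561.
By l'Huilier's theorem, tan(E/4) = √[tan(s/2) tan((s−a)/2) tan((s−b)/2) tan((s−c)/2)], giving spherical excess E = 0.4603 rad.
Area = E·R² = 0.4603 × (20783)² ≈ 198831968 m².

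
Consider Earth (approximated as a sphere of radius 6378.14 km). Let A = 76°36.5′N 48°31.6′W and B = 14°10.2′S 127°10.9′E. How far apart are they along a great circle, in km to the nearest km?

Let φ₁ = 1.3371 rad, φ₂ = -0.2473 rad, and Δλ = 3.0667 rad.
cos c = sin φ₁ sin φ₂ + cos φ₁ cos φ₂ cos Δλ = (0.9728)(-0.2448) + (0.2316)(0.9696)(-0.9972) = -0.46207,
so c = arccos(-0.46207) = 2.05113 rad.
Distance = R·c = 6378.14 × 2.0511 ≈ 13082 km.

13082 km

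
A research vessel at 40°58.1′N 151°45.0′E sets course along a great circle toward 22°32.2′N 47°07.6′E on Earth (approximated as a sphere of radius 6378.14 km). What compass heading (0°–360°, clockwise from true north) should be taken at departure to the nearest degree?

Δλ = -104.623° = -1.8260 rad.
y = sin Δλ · cos φ₂ = (-0.9676)(0.9236) = -0.8937
x = cos φ₁ sin φ₂ − sin φ₁ cos φ₂ cos Δλ = (0.7551)(0.3833) − (0.6556)(0.9236)(-0.2525) = 0.4423
θ = atan2(y, x) = -63.67°; adding 360° gives 296°.

296°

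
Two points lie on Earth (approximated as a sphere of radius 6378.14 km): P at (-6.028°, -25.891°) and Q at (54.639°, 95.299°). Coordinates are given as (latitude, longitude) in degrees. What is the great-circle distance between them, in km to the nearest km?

12530 km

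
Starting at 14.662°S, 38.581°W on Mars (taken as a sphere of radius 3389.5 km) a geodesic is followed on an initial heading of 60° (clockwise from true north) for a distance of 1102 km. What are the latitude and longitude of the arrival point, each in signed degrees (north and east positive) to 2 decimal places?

-4.90°, -22.46°

Angular distance δ = d/R = 1102/3389.5 = 0.32512 rad; initial bearing θ = 1.0472 rad.
sin φ₂ = sin φ₁ cos δ + cos φ₁ sin δ cos θ = (-0.2531)(0.9476) + (0.9674)(0.3194)(0.5000) = -0.0853, so φ₂ = -4.90°.
Δλ = atan2(sin θ sin δ cos φ₁, cos δ − sin φ₁ sin φ₂) = atan2(0.2676, 0.9260) = 16.120°.
λ₂ = -38.581° + 16.120° = -22.46°.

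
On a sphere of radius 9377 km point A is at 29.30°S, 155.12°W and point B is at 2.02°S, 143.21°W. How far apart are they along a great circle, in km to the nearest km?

4834 km

With latitudes φ₁ = -29.300°, φ₂ = -2.020° and longitude difference Δλ = 11.910°:
Haversine: a = sin²(Δφ/2) + cos φ₁ cos φ₂ sin²(Δλ/2) = 0.0556 + (0.8721)(0.9994)(0.0108) = 0.06499.
Central angle c = 2·arcsin(√a) = 0.51556 rad.
Distance = R·c = 9377 × 0.5156 ≈ 4834 km.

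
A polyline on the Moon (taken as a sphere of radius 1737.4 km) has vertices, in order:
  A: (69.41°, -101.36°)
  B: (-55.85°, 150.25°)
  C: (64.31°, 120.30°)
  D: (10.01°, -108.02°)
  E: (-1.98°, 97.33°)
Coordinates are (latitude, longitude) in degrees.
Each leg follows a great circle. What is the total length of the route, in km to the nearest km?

15769 km

Leg A→B: central angle 2.5626 rad, distance 4452.2 km.
Leg B→C: central angle 2.1352 rad, distance 3709.7 km.
Leg C→D: central angle 1.6984 rad, distance 2950.8 km.
Leg D→E: central angle 2.6802 rad, distance 4656.6 km.
Total: 4452.2 + 3709.7 + 2950.8 + 4656.6 ≈ 15769 km.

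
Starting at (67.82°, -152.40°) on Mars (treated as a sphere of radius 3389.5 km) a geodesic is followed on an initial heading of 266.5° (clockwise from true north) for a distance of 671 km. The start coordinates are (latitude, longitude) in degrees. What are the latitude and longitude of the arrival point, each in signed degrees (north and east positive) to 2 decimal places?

64.61°, -179.64°

Angular distance δ = d/R = 671/3389.5 = 0.19796 rad; initial bearing θ = 4.6513 rad.
sin φ₂ = sin φ₁ cos δ + cos φ₁ sin δ cos θ = (0.9260)(0.9805) + (0.3775)(0.1967)(-0.0610) = 0.9034, so φ₂ = 64.61°.
Δλ = atan2(sin θ sin δ cos φ₁, cos δ − sin φ₁ sin φ₂) = atan2(-0.0741, 0.1439) = -27.243°.
λ₂ = -152.400° − 27.243° = -179.64°.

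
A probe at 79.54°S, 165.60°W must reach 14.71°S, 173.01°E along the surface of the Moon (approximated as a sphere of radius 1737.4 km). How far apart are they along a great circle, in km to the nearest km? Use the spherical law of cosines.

In radians: φ₁ = -1.3882, φ₂ = -0.2567, Δλ = -21.390° = -0.3733 rad.
cos c = sin φ₁ sin φ₂ + cos φ₁ cos φ₂ cos Δλ = (-0.9834)(-0.2539) + (0.1815)(0.9672)(0.9311) = 0.41321,
so c = arccos(0.41321) = 1.14482 rad.
Distance = R·c = 1737.4 × 1.1448 ≈ 1989 km.

1989 km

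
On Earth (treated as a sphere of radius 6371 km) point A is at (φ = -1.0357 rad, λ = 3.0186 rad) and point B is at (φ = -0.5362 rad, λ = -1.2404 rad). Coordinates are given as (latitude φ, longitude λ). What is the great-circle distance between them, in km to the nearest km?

8414 km

In radians: φ₁ = -1.0357, φ₂ = -0.5362, Δλ = 115.977° = 2.0242 rad.
Haversine: a = sin²(Δφ/2) + cos φ₁ cos φ₂ sin²(Δλ/2) = 0.0611 + (0.5099)(0.8597)(0.7190) = 0.37627.
Central angle c = 2·arcsin(√a) = 1.32074 rad.
Distance = R·c = 6371 × 1.3207 ≈ 8414 km.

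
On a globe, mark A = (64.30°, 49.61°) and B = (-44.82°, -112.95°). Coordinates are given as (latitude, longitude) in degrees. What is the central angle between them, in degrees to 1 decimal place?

In radians: φ₁ = 1.1222, φ₂ = -0.7823, Δλ = -162.560° = -2.8372 rad.
Haversine: a = sin²(Δφ/2) + cos φ₁ cos φ₂ sin²(Δλ/2) = 0.6638 + (0.4337)(0.7093)(0.9770) = 0.96431.
Central angle c = 2·arcsin(√a) = 2.76147 rad.
So the angular separation is 158.2°.

158.2°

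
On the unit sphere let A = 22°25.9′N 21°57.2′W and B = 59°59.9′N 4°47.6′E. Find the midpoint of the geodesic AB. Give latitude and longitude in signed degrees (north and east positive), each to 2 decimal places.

41.93°, -12.63°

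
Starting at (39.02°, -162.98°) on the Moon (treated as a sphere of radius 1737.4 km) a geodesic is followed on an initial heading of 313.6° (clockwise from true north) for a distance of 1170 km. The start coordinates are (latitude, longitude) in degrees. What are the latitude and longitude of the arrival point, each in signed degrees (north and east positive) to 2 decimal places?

55.72°, 143.71°

Angular distance δ = d/R = 1170/1737.4 = 0.67342 rad; initial bearing θ = 5.4734 rad.
sin φ₂ = sin φ₁ cos δ + cos φ₁ sin δ cos θ = (0.6296)(0.7817) + (0.7769)(0.6237)(0.6896) = 0.8263, so φ₂ = 55.72°.
Δλ = atan2(sin θ sin δ cos φ₁, cos δ − sin φ₁ sin φ₂) = atan2(-0.3509, 0.2615) = -53.309°.
λ₂ = -162.980° − 53.309° = -216.29° → 143.71° after wrapping to (−180°, 180°].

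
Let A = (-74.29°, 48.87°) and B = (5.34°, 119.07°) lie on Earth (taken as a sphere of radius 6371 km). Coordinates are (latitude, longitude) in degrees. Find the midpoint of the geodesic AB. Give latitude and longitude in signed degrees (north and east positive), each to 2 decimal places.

-37.90°, 105.88°

Central angle δ = 1.5691 rad. Interpolating on the sphere with fraction f = 0.5:
P = [sin((1−f)δ)·A + sin(fδ)·B] / sin δ = 0.7065·A + 0.7065·B in Cartesian coordinates,
giving P = (-0.2160, 0.7589, -0.6144), i.e. latitude -37.90°, longitude 105.88°.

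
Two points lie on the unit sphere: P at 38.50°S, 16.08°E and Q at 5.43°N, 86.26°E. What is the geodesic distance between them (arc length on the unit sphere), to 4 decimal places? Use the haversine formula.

Let φ₁ = -0.6720 rad, φ₂ = 0.0948 rad, and Δλ = 1.2249 rad.
Haversine: a = sin²(Δφ/2) + cos φ₁ cos φ₂ sin²(Δλ/2) = 0.1399 + (0.7826)(0.9955)(0.3305) = 0.39737.
Central angle c = 2·arcsin(√a) = 1.36407 rad.
On the unit sphere the arc length equals the central angle: 1.3641.

1.3641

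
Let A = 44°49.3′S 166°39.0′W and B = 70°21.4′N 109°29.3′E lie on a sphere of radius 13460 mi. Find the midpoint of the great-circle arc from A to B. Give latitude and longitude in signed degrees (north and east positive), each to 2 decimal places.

16.17°, 169.19°

Central angle δ = 2.2632 rad. Interpolating on the sphere with fraction f = 0.5:
P = [sin((1−f)δ)·A + sin(fδ)·B] / sin δ = 1.1759·A + 1.1759·B in Cartesian coordinates,
giving P = (-0.9434, 0.1801, 0.2786), i.e. latitude 16.17°, longitude 169.19°.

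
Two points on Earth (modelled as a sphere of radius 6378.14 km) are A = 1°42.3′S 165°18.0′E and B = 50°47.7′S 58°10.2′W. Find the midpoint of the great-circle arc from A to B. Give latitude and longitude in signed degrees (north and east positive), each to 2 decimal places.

Central angle δ = 2.0214 rad. Interpolating on the sphere with fraction f = 0.5:
P = [sin((1−f)δ)·A + sin(fδ)·B] / sin δ = 0.9411·A + 0.9411·B in Cartesian coordinates,
giving P = (-0.5962, -0.2667, -0.7573), i.e. latitude -49.22°, longitude -155.90°.

-49.22°, -155.90°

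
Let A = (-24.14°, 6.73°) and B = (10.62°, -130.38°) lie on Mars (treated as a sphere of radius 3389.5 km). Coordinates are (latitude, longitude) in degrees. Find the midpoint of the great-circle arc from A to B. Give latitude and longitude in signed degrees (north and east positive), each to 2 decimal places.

Central angle δ = 2.3928 rad. Interpolating on the sphere with fraction f = 0.5:
P = [sin((1−f)δ)·A + sin(fδ)·B] / sin δ = 1.3672·A + 1.3672·B in Cartesian coordinates,
giving P = (0.3685, -0.8774, -0.3072), i.e. latitude -17.89°, longitude -67.22°.

-17.89°, -67.22°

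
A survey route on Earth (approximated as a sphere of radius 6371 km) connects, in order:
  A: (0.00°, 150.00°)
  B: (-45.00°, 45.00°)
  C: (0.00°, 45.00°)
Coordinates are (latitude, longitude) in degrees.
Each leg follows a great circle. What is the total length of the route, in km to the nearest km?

Leg A→B: central angle 1.7548 rad, distance 11180.1 km.
Leg B→C: central angle 0.7854 rad, distance 5003.8 km.
Total: 11180.1 + 5003.8 ≈ 16184 km.

16184 km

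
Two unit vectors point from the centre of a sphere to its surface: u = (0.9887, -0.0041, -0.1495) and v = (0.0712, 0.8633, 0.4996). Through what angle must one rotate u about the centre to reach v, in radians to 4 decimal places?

1.5786 rad

u·v = -0.0078; |u| = 0.9999, |v| = 1.0000.
cos θ = (u·v)/(|u||v|) = -0.0078, so θ = 1.5786 rad.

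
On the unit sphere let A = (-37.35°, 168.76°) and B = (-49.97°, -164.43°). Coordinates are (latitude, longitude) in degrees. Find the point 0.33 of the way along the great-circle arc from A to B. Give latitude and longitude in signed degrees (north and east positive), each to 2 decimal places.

The central angle between A and B is δ = 0.4005 rad.
With f = 0.33, the slerp weights are sin((1−f)δ)/sin δ = 0.6800 and sin(fδ)/sin δ = 0.3380.
Weighted sum of the unit vectors: (0.6800)·(-0.7797,0.1549,-0.6067) + (0.3380)·(-0.6196,-0.1726,-0.7657) = (-0.7396, 0.0470, -0.6714).
Converting back: φ = atan2(z, √(x²+y²)) = -42.17°, λ = atan2(y, x) = 176.36°.

-42.17°, 176.36°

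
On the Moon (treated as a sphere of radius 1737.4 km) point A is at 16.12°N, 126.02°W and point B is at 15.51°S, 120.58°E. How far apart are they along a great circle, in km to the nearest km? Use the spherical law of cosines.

3524 km

With latitudes φ₁ = 16.120°, φ₂ = -15.510° and longitude difference Δλ = -113.400°:
cos c = sin φ₁ sin φ₂ + cos φ₁ cos φ₂ cos Δλ = (0.2777)(-0.2674) + (0.9607)(0.9636)(-0.3971) = -0.44188,
so c = arccos(-0.44188) = 2.02849 rad.
Distance = R·c = 1737.4 × 2.0285 ≈ 3524 km.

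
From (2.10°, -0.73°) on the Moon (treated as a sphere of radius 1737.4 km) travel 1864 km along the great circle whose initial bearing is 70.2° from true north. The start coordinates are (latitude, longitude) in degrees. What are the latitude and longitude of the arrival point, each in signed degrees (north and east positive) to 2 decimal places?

18.36°, 59.84°

Angular distance δ = d/R = 1864/1737.4 = 1.07287 rad; initial bearing θ = 1.2252 rad.
sin φ₂ = sin φ₁ cos δ + cos φ₁ sin δ cos θ = (0.0366)(0.4776) + (0.9993)(0.8786)(0.3387) = 0.3149, so φ₂ = 18.36°.
Δλ = atan2(sin θ sin δ cos φ₁, cos δ − sin φ₁ sin φ₂) = atan2(0.8261, 0.4661) = 60.569°.
λ₂ = -0.730° + 60.569° = 59.84°.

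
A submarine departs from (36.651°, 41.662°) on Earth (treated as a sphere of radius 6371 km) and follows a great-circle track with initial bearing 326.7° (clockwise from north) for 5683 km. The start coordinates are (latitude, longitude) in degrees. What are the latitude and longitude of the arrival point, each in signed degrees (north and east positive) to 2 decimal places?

Angular distance δ = d/R = 5683/6371 = 0.89201 rad; initial bearing θ = 5.7020 rad.
sin φ₂ = sin φ₁ cos δ + cos φ₁ sin δ cos θ = (0.5969)(0.6278) + (0.8023)(0.7783)(0.8358) = 0.8967, so φ₂ = 63.73°.
Δλ = atan2(sin θ sin δ cos φ₁, cos δ − sin φ₁ sin φ₂) = atan2(-0.3428, 0.0926) = -74.890°.
λ₂ = 41.662° − 74.890° = -33.23°.

63.73°, -33.23°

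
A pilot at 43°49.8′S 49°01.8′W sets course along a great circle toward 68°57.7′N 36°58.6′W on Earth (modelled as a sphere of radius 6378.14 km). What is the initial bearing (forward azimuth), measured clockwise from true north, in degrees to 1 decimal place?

4.7°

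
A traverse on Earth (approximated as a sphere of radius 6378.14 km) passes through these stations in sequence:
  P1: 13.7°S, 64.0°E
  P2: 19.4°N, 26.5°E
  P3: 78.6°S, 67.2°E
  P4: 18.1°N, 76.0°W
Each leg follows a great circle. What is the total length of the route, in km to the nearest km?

29752 km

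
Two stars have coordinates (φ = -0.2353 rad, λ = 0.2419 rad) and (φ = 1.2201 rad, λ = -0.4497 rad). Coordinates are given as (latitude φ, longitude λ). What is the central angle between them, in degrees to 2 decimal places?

Let φ₁ = -0.2353 rad, φ₂ = 1.2201 rad, and Δλ = -0.6916 rad.
Haversine: a = sin²(Δφ/2) + cos φ₁ cos φ₂ sin²(Δλ/2) = 0.4424 + (0.9724)(0.3436)(0.1149) = 0.48081.
Central angle c = 2·arcsin(√a) = 1.53241 rad.
So the angular separation is 87.80°.

87.80°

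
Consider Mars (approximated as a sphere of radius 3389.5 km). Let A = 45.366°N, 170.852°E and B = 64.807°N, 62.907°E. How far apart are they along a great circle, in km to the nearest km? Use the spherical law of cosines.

3343 km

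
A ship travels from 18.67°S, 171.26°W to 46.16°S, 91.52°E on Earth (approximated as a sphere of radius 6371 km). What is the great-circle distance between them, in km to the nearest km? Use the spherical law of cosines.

9058 km

In radians: φ₁ = -0.3259, φ₂ = -0.8056, Δλ = -97.220° = -1.6968 rad.
cos c = sin φ₁ sin φ₂ + cos φ₁ cos φ₂ cos Δλ = (-0.3201)(-0.7213) + (0.9474)(0.6926)(-0.1257) = 0.14842,
so c = arccos(0.14842) = 1.42182 rad.
Distance = R·c = 6371 × 1.4218 ≈ 9058 km.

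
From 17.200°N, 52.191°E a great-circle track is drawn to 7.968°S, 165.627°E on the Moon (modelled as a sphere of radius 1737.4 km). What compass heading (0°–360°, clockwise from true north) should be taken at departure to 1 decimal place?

Δλ = 113.436° = 1.9798 rad.
y = sin Δλ · cos φ₂ = (0.9175)(0.9903) = 0.9086
x = cos φ₁ sin φ₂ − sin φ₁ cos φ₂ cos Δλ = (0.9553)(-0.1386) − (0.2957)(0.9903)(-0.3977) = -0.0159
θ = atan2(y, x) = 91.01°, so the bearing is 91.0°.

91.0°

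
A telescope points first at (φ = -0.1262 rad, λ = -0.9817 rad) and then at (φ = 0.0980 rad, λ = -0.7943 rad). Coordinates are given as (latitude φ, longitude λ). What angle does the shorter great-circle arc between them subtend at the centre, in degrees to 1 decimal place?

Let φ₁ = -0.1262 rad, φ₂ = 0.0980 rad, and Δλ = 0.1874 rad.
Haversine: a = sin²(Δφ/2) + cos φ₁ cos φ₂ sin²(Δλ/2) = 0.0125 + (0.9920)(0.9952)(0.0088) = 0.02116.
Central angle c = 2·arcsin(√a) = 0.29194 rad.
So the angular separation is 16.7°.

16.7°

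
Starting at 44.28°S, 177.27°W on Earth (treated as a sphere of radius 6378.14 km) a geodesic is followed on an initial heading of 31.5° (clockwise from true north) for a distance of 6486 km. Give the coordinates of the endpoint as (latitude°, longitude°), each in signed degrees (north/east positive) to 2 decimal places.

Angular distance δ = d/R = 6486/6378.14 = 1.01691 rad; initial bearing θ = 0.5498 rad.
sin φ₂ = sin φ₁ cos δ + cos φ₁ sin δ cos θ = (-0.6982)(0.5260) + (0.7159)(0.8505)(0.8526) = 0.1519, so φ₂ = 8.74°.
Δλ = atan2(sin θ sin δ cos φ₁, cos δ − sin φ₁ sin φ₂) = atan2(0.3181, 0.6321) = 26.718°.
λ₂ = -177.270° + 26.718° = -150.55°.

8.74°, -150.55°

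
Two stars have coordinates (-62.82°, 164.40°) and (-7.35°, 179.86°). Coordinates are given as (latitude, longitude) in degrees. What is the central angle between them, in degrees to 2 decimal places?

Let φ₁ = -1.0964 rad, φ₂ = -0.1283 rad, and Δλ = 0.2698 rad.
cos c = sin φ₁ sin φ₂ + cos φ₁ cos φ₂ cos Δλ = (-0.8896)(-0.1279) + (0.4568)(0.9918)(0.9638) = 0.55045,
so c = arccos(0.55045) = 0.98790 rad.
So the angular separation is 56.60°.

56.60°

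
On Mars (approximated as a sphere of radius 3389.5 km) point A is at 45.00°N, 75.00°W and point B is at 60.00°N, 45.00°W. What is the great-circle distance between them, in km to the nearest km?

1377 km

In radians: φ₁ = 0.7854, φ₂ = 1.0472, Δλ = 30.000° = 0.5236 rad.
cos c = sin φ₁ sin φ₂ + cos φ₁ cos φ₂ cos Δλ = (0.7071)(0.8660) + (0.7071)(0.5000)(0.8660) = 0.91856,
so c = arccos(0.91856) = 0.40638 rad.
Distance = R·c = 3389.5 × 0.4064 ≈ 1377 km.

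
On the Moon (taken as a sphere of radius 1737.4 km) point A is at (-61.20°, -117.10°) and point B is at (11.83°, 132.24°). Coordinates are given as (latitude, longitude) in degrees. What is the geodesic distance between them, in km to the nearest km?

3343 km

With latitudes φ₁ = -61.200°, φ₂ = 11.830° and longitude difference Δλ = -110.660°:
Haversine: a = sin²(Δφ/2) + cos φ₁ cos φ₂ sin²(Δλ/2) = 0.3541 + (0.4818)(0.9788)(0.6764) = 0.67301.
Central angle c = 2·arcsin(√a) = 1.92411 rad.
Distance = R·c = 1737.4 × 1.9241 ≈ 3343 km.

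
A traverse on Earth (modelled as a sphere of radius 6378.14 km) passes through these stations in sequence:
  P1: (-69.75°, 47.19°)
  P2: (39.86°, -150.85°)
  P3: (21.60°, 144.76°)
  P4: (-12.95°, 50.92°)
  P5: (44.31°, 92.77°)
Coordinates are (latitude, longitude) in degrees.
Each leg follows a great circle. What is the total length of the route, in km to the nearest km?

Leg P1→P2: central angle 2.5943 rad, distance 16546.6 km.
Leg P2→P3: central angle 0.9951 rad, distance 6346.8 km.
Leg P3→P4: central angle 1.7145 rad, distance 10935.1 km.
Leg P4→P5: central angle 1.1994 rad, distance 7649.9 km.
Total: 16546.6 + 6346.8 + 10935.1 + 7649.9 ≈ 41478 km.

41478 km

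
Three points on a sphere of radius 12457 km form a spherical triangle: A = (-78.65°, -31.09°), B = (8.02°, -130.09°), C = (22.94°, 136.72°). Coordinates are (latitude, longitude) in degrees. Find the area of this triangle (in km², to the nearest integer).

Side lengths (central angles): a = 1.5672, b = 2.1643, c = 1.7389 rad; semiperimeter s = 2.7352.
By l'Huilier's theorem, tan(E/4) = √[tan(s/2) tan((s−a)/2) tan((s−b)/2) tan((s−c)/2)], giving spherical excess E = 2.4842 rad.
Area = E·R² = 2.4842 × (12457)² ≈ 385488869 km².

385488869 km²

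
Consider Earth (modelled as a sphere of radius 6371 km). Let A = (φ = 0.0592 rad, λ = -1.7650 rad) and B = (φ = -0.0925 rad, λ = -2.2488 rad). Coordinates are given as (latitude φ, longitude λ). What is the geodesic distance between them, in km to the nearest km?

3227 km

With latitudes φ₁ = 3.392°, φ₂ = -5.300° and longitude difference Δλ = -27.720°:
cos c = sin φ₁ sin φ₂ + cos φ₁ cos φ₂ cos Δλ = (0.0592)(-0.0924) + (0.9982)(0.9957)(0.8852) = 0.87444,
so c = arccos(0.87444) = 0.50652 rad.
Distance = R·c = 6371 × 0.5065 ≈ 3227 km.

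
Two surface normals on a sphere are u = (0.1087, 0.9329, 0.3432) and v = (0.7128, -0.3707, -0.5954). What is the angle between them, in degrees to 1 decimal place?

u·v = -0.4727; |u| = 1.0000, |v| = 1.0000.
cos θ = (u·v)/(|u||v|) = -0.4727, so θ = 118.2°.

118.2°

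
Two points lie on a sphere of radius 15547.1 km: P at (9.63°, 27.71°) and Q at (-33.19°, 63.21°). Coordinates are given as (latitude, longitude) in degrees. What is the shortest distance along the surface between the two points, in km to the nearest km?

With latitudes φ₁ = 9.630°, φ₂ = -33.190° and longitude difference Δλ = 35.500°:
cos c = sin φ₁ sin φ₂ + cos φ₁ cos φ₂ cos Δλ = (0.1673)(-0.5474) + (0.9859)(0.8369)(0.8141) = 0.58013,
so c = arccos(0.58013) = 0.95191 rad.
Distance = R·c = 15547.1 × 0.9519 ≈ 14799 km.

14799 km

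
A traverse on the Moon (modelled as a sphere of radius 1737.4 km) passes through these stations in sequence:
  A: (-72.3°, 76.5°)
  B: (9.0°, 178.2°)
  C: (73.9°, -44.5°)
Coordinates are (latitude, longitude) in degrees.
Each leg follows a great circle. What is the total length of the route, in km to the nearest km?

Leg A→B: central angle 1.7823 rad, distance 3096.6 km.
Leg B→C: central angle 1.6218 rad, distance 2817.7 km.
Total: 3096.6 + 2817.7 ≈ 5914 km.

5914 km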